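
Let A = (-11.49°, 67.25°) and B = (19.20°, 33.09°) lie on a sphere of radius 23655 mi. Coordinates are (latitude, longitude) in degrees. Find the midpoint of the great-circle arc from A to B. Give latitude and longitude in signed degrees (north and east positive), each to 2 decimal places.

The central angle between A and B is δ = 0.7950 rad.
With f = 0.5, the slerp weights are sin((1−f)δ)/sin δ = 0.5423 and sin(fδ)/sin δ = 0.5423.
Weighted sum of the unit vectors: (0.5423)·(0.3790,0.9037,-0.1992) + (0.5423)·(0.7912,0.5156,0.3289) = (0.6346, 0.7697, 0.0703).
Converting back: φ = atan2(z, √(x²+y²)) = 4.03°, λ = atan2(y, x) = 50.50°.

4.03°, 50.50°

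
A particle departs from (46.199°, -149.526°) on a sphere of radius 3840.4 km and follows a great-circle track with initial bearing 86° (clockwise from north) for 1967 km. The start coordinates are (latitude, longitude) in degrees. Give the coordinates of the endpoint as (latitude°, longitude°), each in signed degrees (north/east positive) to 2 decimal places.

40.75°, -109.33°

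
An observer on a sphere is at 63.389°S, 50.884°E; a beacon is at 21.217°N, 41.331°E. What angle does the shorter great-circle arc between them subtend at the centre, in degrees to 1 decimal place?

84.9°

Let φ₁ = -1.1063 rad, φ₂ = 0.3703 rad, and Δλ = -0.1667 rad.
cos c = sin φ₁ sin φ₂ + cos φ₁ cos φ₂ cos Δλ = (-0.8941)(0.3619) + (0.4479)(0.9322)(0.9861) = 0.08821,
so c = arccos(0.08821) = 1.48247 rad.
So the angular separation is 84.9°.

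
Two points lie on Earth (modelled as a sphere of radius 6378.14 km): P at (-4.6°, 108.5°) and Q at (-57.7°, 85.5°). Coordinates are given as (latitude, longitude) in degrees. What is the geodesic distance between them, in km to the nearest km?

6242 km

Let φ₁ = -0.0803 rad, φ₂ = -1.0071 rad, and Δλ = -0.4014 rad.
cos c = sin φ₁ sin φ₂ + cos φ₁ cos φ₂ cos Δλ = (-0.0802)(-0.8453) + (0.9968)(0.5344)(0.9205) = 0.55808,
so c = arccos(0.55808) = 0.97873 rad.
Distance = R·c = 6378.14 × 0.9787 ≈ 6242 km.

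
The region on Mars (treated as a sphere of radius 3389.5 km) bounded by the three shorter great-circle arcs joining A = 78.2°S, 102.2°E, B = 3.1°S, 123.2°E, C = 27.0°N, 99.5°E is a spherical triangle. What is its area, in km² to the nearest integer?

4890689 km²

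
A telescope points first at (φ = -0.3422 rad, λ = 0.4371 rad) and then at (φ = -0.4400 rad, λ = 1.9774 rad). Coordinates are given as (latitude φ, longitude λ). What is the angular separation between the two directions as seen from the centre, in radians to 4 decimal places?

Let φ₁ = -0.3422 rad, φ₂ = -0.4400 rad, and Δλ = 1.5403 rad.
Haversine: a = sin²(Δφ/2) + cos φ₁ cos φ₂ sin²(Δλ/2) = 0.0024 + (0.9420)(0.9048)(0.4848) = 0.41554.
Central angle c = 2·arcsin(√a) = 1.40107 rad.
So the angular separation is 1.4011 rad.

1.4011 rad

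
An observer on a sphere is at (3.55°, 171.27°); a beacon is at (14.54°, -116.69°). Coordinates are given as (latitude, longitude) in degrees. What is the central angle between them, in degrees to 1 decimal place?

In radians: φ₁ = 0.0620, φ₂ = 0.2538, Δλ = 72.040° = 1.2573 rad.
cos c = sin φ₁ sin φ₂ + cos φ₁ cos φ₂ cos Δλ = (0.0619)(0.2511) + (0.9981)(0.9680)(0.3084) = 0.31345,
so c = arccos(0.31345) = 1.25197 rad.
So the angular separation is 71.7°.

71.7°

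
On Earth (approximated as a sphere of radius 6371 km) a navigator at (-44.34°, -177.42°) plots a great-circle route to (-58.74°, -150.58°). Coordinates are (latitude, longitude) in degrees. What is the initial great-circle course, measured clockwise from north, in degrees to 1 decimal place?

Δλ = 26.840° = 0.4684 rad.
y = sin Δλ · cos φ₂ = (0.4515)(0.5189) = 0.2343
x = cos φ₁ sin φ₂ − sin φ₁ cos φ₂ cos Δλ = (0.7152)(-0.8548) − (-0.6989)(0.5189)(0.8923) = -0.2878
θ = atan2(y, x) = 140.85°, so the bearing is 140.8°.

140.8°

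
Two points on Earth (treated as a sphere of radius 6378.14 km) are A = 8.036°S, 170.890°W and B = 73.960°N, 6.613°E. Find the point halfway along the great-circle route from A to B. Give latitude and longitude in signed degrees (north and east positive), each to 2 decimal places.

48.99°, -169.92°

Central angle δ = 1.9907 rad. Interpolating on the sphere with fraction f = 0.5:
P = [sin((1−f)δ)·A + sin(fδ)·B] / sin δ = 0.9188·A + 0.9188·B in Cartesian coordinates,
giving P = (-0.6461, -0.1148, 0.7546), i.e. latitude 48.99°, longitude -169.92°.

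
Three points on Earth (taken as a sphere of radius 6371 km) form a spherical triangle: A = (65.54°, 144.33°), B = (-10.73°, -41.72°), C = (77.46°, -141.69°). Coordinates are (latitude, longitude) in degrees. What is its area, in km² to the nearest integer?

Side lengths (central angles): a = 1.7913, b = 0.4194, c = 2.1822 rad; semiperimeter s = 2.1964.
By l'Huilier's theorem, tan(E/4) = √[tan(s/2) tan((s−a)/2) tan((s−b)/2) tan((s−c)/2)], giving spherical excess E = 0.2368 rad.
Area = E·R² = 0.2368 × (6371)² ≈ 9611355 km².

9611355 km²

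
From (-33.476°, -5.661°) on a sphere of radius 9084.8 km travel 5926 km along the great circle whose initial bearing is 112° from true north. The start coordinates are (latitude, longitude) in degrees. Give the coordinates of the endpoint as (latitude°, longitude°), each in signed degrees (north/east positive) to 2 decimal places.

-38.90°, 40.66°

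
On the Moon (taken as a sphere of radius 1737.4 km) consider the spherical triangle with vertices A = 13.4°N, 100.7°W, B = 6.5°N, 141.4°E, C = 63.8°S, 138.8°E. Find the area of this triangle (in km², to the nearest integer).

Side lengths (central angles): a = 1.2274, b = 2.0108, c = 2.0109 rad; semiperimeter s = 2.6246.
By l'Huilier's theorem, tan(E/4) = √[tan(s/2) tan((s−a)/2) tan((s−b)/2) tan((s−c)/2)], giving spherical excess E = 2.0562 rad.
Area = E·R² = 2.0562 × (1737.4)² ≈ 6206854 km².

6206854 km²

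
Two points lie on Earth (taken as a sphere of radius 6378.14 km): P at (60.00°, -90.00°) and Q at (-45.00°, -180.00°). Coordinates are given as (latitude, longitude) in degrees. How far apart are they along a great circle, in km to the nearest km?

In radians: φ₁ = 1.0472, φ₂ = -0.7854, Δλ = -90.000° = -1.5708 rad.
cos c = sin φ₁ sin φ₂ + cos φ₁ cos φ₂ cos Δλ = (0.8660)(-0.7071) + (0.5000)(0.7071)(0.0000) = -0.61237,
so c = arccos(-0.61237) = 2.22985 rad.
Distance = R·c = 6378.14 × 2.2299 ≈ 14222 km.

14222 km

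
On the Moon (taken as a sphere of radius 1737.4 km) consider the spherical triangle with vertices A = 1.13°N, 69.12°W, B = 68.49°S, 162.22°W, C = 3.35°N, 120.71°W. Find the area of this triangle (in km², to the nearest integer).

2363558 km²

Side lengths (central angles): a = 1.3493, b = 0.9005, c = 1.6090 rad; semiperimeter s = 1.9293.
By l'Huilier's theorem, tan(E/4) = √[tan(s/2) tan((s−a)/2) tan((s−b)/2) tan((s−c)/2)], giving spherical excess E = 0.7830 rad.
Area = E·R² = 0.7830 × (1737.4)² ≈ 2363558 km².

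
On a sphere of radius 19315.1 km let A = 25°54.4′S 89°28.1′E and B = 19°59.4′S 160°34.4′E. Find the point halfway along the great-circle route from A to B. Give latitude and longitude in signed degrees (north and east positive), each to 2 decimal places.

The central angle between A and B is δ = 1.1339 rad.
With f = 0.5, the slerp weights are sin((1−f)δ)/sin δ = 0.5927 and sin(fδ)/sin δ = 0.5927.
Weighted sum of the unit vectors: (0.5927)·(0.0083,0.8995,-0.4369) + (0.5927)·(-0.8863,0.3126,-0.3419) = (-0.5204, 0.7184, -0.4616).
Converting back: φ = atan2(z, √(x²+y²)) = -27.49°, λ = atan2(y, x) = 125.92°.

-27.49°, 125.92°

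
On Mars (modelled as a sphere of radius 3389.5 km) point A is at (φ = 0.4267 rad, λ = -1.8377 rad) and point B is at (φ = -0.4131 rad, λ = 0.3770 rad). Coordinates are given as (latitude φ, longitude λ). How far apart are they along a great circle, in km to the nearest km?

7798 km

With latitudes φ₁ = 24.448°, φ₂ = -23.669° and longitude difference Δλ = 126.893°:
cos c = sin φ₁ sin φ₂ + cos φ₁ cos φ₂ cos Δλ = (0.4139)(-0.4015) + (0.9103)(0.9159)(-0.6003) = -0.66667,
so c = arccos(-0.66667) = 2.30053 rad.
Distance = R·c = 3389.5 × 2.3005 ≈ 7798 km.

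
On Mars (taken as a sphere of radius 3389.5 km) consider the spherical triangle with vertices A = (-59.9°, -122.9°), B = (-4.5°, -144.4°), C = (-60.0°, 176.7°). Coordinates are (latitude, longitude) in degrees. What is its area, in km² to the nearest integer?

Side lengths (central angles): a = 1.0974, b = 0.5093, c = 1.0086 rad; semiperimeter s = 1.3077.
By l'Huilier's theorem, tan(E/4) = √[tan(s/2) tan((s−a)/2) tan((s−b)/2) tan((s−c)/2)], giving spherical excess E = 0.2862 rad.
Area = E·R² = 0.2862 × (3389.5)² ≈ 3288160 km².

3288160 km²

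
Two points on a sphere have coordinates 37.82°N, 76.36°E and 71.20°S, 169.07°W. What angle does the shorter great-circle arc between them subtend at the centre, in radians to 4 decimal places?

With latitudes φ₁ = 37.820°, φ₂ = -71.200° and longitude difference Δλ = 114.570°:
Haversine: a = sin²(Δφ/2) + cos φ₁ cos φ₂ sin²(Δλ/2) = 0.6629 + (0.7899)(0.3223)(0.7079) = 0.84316.
Central angle c = 2·arcsin(√a) = 2.32721 rad.
So the angular separation is 2.3272 rad.

2.3272 rad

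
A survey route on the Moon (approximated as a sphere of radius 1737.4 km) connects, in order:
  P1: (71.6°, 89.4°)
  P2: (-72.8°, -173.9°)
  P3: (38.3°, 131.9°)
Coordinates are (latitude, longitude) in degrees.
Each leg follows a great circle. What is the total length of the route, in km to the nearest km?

8299 km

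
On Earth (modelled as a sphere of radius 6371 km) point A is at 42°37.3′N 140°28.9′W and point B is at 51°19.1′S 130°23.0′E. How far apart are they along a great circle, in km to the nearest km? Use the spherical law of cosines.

Let φ₁ = 0.7439 rad, φ₂ = -0.8957 rad, and Δλ = -1.5557 rad.
cos c = sin φ₁ sin φ₂ + cos φ₁ cos φ₂ cos Δλ = (0.6772)(-0.7806) + (0.7358)(0.6250)(0.0151) = -0.52166,
so c = arccos(-0.52166) = 2.11960 rad.
Distance = R·c = 6371 × 2.1196 ≈ 13504 km.

13504 km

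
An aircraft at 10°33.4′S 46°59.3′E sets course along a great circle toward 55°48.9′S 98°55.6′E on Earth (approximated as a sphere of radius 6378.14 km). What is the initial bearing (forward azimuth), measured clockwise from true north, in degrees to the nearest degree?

149°

Δλ = 51.938° = 0.9065 rad.
y = sin Δλ · cos φ₂ = (0.7873)(0.5619) = 0.4424
x = cos φ₁ sin φ₂ − sin φ₁ cos φ₂ cos Δλ = (0.9831)(-0.8272) − (-0.1832)(0.5619)(0.6165) = -0.7498
θ = atan2(y, x) = 149.46°, so the bearing is 149°.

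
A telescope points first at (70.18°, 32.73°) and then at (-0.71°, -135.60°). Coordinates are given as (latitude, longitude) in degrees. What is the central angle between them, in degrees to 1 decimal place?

110.1°

In radians: φ₁ = 1.2249, φ₂ = -0.0124, Δλ = -168.330° = -2.9379 rad.
cos c = sin φ₁ sin φ₂ + cos φ₁ cos φ₂ cos Δλ = (0.9408)(-0.0124) + (0.3391)(0.9999)(-0.9793) = -0.34369,
so c = arccos(-0.34369) = 1.92164 rad.
So the angular separation is 110.1°.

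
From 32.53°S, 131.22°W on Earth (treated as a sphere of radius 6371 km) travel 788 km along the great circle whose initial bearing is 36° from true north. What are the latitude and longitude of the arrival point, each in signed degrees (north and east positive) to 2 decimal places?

Angular distance δ = d/R = 788/6371 = 0.12369 rad; initial bearing θ = 0.6283 rad.
sin φ₂ = sin φ₁ cos δ + cos φ₁ sin δ cos θ = (-0.5377)(0.9924) + (0.8431)(0.1234)(0.8090) = -0.4495, so φ₂ = -26.71°.
Δλ = atan2(sin θ sin δ cos φ₁, cos δ − sin φ₁ sin φ₂) = atan2(0.0611, 0.7507) = 4.656°.
λ₂ = -131.220° + 4.656° = -126.56°.

-26.71°, -126.56°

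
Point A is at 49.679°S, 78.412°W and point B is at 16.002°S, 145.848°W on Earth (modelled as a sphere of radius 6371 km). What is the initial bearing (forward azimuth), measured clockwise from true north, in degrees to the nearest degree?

With φ₁ = -0.8671, φ₂ = -0.2793, Δλ = -1.1770 rad, the forward-azimuth formula gives
θ = atan2( sin Δλ cos φ₂ , cos φ₁ sin φ₂ − sin φ₁ cos φ₂ cos Δλ ) = atan2(-0.8877, 0.1028) = -83.39°.
Adding 360° brings this into [0°, 360°): 277°.

277°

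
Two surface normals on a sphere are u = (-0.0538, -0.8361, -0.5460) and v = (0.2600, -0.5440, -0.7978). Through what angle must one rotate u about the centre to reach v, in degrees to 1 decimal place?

u·v = 0.8764; |u| = 1.0000, |v| = 1.0000.
cos θ = (u·v)/(|u||v|) = 0.8764, so θ = 28.8°.

28.8°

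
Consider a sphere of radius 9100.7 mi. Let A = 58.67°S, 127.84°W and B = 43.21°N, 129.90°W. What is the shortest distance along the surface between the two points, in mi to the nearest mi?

16185 mi

Let φ₁ = -1.0240 rad, φ₂ = 0.7542 rad, and Δλ = -0.0360 rad.
cos c = sin φ₁ sin φ₂ + cos φ₁ cos φ₂ cos Δλ = (-0.8542)(0.6847) + (0.5200)(0.7288)(0.9994) = -0.20611,
so c = arccos(-0.20611) = 1.77839 rad.
Distance = R·c = 9100.7 × 1.7784 ≈ 16185 mi.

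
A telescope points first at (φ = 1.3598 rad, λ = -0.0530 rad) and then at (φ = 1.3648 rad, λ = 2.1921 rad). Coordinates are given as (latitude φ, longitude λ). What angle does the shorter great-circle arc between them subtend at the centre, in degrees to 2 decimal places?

With latitudes φ₁ = 77.911°, φ₂ = 78.197° and longitude difference Δλ = 128.635°:
Haversine: a = sin²(Δφ/2) + cos φ₁ cos φ₂ sin²(Δλ/2) = 0.0000 + (0.2094)(0.2045)(0.8122) = 0.03480.
Central angle c = 2·arcsin(√a) = 0.37529 rad.
So the angular separation is 21.50°.

21.50°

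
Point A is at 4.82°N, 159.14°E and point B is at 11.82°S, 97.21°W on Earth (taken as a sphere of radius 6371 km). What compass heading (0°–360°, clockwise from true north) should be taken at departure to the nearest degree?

101°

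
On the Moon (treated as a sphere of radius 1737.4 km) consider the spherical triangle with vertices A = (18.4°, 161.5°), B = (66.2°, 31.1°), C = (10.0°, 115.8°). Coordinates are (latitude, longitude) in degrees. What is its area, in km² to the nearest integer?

2048847 km²

Side lengths (central angles): a = 1.3739, b = 0.7849, c = 1.5302 rad; semiperimeter s = 1.8445.
By l'Huilier's theorem, tan(E/4) = √[tan(s/2) tan((s−a)/2) tan((s−b)/2) tan((s−c)/2)], giving spherical excess E = 0.6788 rad.
Area = E·R² = 0.6788 × (1737.4)² ≈ 2048847 km².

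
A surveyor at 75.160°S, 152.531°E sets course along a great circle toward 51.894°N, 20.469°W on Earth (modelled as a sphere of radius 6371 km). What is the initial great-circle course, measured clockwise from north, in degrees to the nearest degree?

191°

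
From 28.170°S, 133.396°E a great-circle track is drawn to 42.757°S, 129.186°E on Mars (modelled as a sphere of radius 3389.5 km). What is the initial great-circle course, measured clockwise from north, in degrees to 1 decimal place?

192.0°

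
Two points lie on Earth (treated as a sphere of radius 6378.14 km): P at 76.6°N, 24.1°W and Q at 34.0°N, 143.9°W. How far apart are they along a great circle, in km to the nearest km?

Let φ₁ = 1.3369 rad, φ₂ = 0.5934 rad, and Δλ = -2.0909 rad.
cos c = sin φ₁ sin φ₂ + cos φ₁ cos φ₂ cos Δλ = (0.9728)(0.5592) + (0.2317)(0.8290)(-0.4970) = 0.44849,
so c = arccos(0.44849) = 1.10572 rad.
Distance = R·c = 6378.14 × 1.1057 ≈ 7052 km.

7052 km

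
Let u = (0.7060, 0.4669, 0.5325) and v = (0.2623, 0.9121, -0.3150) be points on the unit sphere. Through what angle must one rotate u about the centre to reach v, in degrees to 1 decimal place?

u·v = 0.4433; |u| = 1.0000, |v| = 1.0000.
cos θ = (u·v)/(|u||v|) = 0.4433, so θ = 63.7°.

63.7°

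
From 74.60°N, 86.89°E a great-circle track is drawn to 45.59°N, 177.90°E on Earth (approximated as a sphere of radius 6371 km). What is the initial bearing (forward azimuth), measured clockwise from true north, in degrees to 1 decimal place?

73.9°

With φ₁ = 1.3020, φ₂ = 0.7957, Δλ = 1.5884 rad, the forward-azimuth formula gives
θ = atan2( sin Δλ cos φ₂ , cos φ₁ sin φ₂ − sin φ₁ cos φ₂ cos Δλ ) = atan2(0.6997, 0.2016) = 73.93°.
So the initial bearing is 73.9°.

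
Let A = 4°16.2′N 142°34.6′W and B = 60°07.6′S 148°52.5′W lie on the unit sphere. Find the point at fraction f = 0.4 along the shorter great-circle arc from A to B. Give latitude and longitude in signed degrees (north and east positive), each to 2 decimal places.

The central angle between A and B is δ = 1.1273 rad.
With f = 0.4, the slerp weights are sin((1−f)δ)/sin δ = 0.6930 and sin(fδ)/sin δ = 0.4825.
Weighted sum of the unit vectors: (0.6930)·(-0.7920,-0.6060,0.0745) + (0.4825)·(-0.4264,-0.2575,-0.8671) = (-0.7546, -0.5442, -0.3668).
Converting back: φ = atan2(z, √(x²+y²)) = -21.52°, λ = atan2(y, x) = -144.20°.

-21.52°, -144.20°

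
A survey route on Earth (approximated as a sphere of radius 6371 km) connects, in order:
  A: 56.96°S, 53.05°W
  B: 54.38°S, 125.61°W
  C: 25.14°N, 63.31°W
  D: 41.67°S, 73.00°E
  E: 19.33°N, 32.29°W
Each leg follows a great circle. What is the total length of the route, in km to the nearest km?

Leg A→B: central angle 0.6815 rad, distance 4342.0 km.
Leg B→C: central angle 1.6712 rad, distance 10647.4 km.
Leg C→D: central angle 2.4519 rad, distance 15620.8 km.
Leg D→E: central angle 1.9888 rad, distance 12670.7 km.
Total: 4342.0 + 10647.4 + 15620.8 + 12670.7 ≈ 43281 km.

43281 km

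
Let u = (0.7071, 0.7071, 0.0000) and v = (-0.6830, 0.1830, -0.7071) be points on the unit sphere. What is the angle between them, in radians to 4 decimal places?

u·v = -0.3536; |u| = 1.0000, |v| = 1.0000.
cos θ = (u·v)/(|u||v|) = -0.3536, so θ = 1.9322 rad.

1.9322 rad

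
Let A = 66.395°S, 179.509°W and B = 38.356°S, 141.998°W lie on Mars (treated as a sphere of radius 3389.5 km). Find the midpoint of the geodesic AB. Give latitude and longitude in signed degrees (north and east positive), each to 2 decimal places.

The central angle between A and B is δ = 0.6134 rad.
With f = 0.5, the slerp weights are sin((1−f)δ)/sin δ = 0.5245 and sin(fδ)/sin δ = 0.5245.
Weighted sum of the unit vectors: (0.5245)·(-0.4004,-0.0034,-0.9163) + (0.5245)·(-0.6179,-0.4828,-0.6205) = (-0.5341, -0.2550, -0.8060).
Converting back: φ = atan2(z, √(x²+y²)) = -53.71°, λ = atan2(y, x) = -154.48°.

-53.71°, -154.48°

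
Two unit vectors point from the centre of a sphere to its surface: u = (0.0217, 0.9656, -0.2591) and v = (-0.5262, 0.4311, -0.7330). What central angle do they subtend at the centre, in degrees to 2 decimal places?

u·v = 0.5948; |u| = 1.0000, |v| = 1.0000.
cos θ = (u·v)/(|u||v|) = 0.5948, so θ = 53.50°.

53.50°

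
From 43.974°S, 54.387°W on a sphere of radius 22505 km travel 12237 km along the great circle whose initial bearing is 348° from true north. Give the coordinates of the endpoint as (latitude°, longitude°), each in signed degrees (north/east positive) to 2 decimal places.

-13.30°, -60.73°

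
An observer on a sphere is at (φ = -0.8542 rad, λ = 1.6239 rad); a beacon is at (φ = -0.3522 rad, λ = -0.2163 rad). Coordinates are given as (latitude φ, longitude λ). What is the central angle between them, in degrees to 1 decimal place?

84.5°

In radians: φ₁ = -0.8542, φ₂ = -0.3522, Δλ = -105.436° = -1.8402 rad.
cos c = sin φ₁ sin φ₂ + cos φ₁ cos φ₂ cos Δλ = (-0.7540)(-0.3450) + (0.6568)(0.9386)(-0.2662) = 0.09603,
so c = arccos(0.09603) = 1.47462 rad.
So the angular separation is 84.5°.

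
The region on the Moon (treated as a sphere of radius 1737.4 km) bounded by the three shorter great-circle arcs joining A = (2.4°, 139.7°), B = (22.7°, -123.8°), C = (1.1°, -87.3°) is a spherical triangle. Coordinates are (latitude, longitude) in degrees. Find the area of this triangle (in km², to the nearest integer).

Side lengths (central angles): a = 0.7245, b = 2.3192, c = 1.6591 rad; semiperimeter s = 2.3514.
By l'Huilier's theorem, tan(E/4) = √[tan(s/2) tan((s−a)/2) tan((s−b)/2) tan((s−c)/2)], giving spherical excess E = 0.4829 rad.
Area = E·R² = 0.4829 × (1737.4)² ≈ 1457652 km².

1457652 km²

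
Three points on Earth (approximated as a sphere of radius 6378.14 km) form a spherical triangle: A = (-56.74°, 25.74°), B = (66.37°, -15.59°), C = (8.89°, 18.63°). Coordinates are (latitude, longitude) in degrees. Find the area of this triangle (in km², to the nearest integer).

9342022 km²

Side lengths (central angles): a = 1.0826, b = 1.1500, c = 2.2156 rad; semiperimeter s = 2.2241.
By l'Huilier's theorem, tan(E/4) = √[tan(s/2) tan((s−a)/2) tan((s−b)/2) tan((s−c)/2)], giving spherical excess E = 0.2296 rad.
Area = E·R² = 0.2296 × (6378.14)² ≈ 9342022 km².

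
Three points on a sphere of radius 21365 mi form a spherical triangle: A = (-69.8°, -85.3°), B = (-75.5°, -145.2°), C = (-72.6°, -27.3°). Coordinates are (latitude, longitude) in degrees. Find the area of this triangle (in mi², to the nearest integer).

22644295 mi²

Side lengths (central angles): a = 0.4761, b = 0.3167, c = 0.3112 rad; semiperimeter s = 0.5520.
By l'Huilier's theorem, tan(E/4) = √[tan(s/2) tan((s−a)/2) tan((s−b)/2) tan((s−c)/2)], giving spherical excess E = 0.0496 rad.
Area = E·R² = 0.0496 × (21365)² ≈ 22644295 mi².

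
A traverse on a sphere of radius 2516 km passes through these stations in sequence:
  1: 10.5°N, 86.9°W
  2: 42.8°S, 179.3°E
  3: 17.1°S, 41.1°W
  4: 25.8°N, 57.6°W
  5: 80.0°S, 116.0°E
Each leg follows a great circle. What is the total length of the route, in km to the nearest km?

16728 km

Leg 1→2: central angle 1.7433 rad, distance 4386.1 km.
Leg 2→3: central angle 1.9116 rad, distance 4809.7 km.
Leg 3→4: central angle 0.7994 rad, distance 2011.4 km.
Leg 4→5: central angle 2.1944 rad, distance 5521.2 km.
Total: 4386.1 + 4809.7 + 2011.4 + 5521.2 ≈ 16728 km.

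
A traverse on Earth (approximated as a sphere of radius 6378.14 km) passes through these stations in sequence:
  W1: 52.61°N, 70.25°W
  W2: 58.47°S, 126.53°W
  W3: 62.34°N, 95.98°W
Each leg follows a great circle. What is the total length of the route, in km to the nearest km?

Leg W1→W2: central angle 2.0955 rad, distance 13365.3 km.
Leg W2→W3: central angle 2.1482 rad, distance 13701.8 km.
Total: 13365.3 + 13701.8 ≈ 27067 km.

27067 km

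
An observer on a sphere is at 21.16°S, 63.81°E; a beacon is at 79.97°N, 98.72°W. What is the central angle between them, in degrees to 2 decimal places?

120.69°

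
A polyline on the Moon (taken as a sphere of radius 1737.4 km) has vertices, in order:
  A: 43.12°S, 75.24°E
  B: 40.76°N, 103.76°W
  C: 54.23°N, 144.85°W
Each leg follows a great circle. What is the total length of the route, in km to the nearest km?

Leg A→B: central angle 3.0984 rad, distance 5383.2 km.
Leg B→C: central angle 0.5288 rad, distance 918.7 km.
Total: 5383.2 + 918.7 ≈ 6302 km.

6302 km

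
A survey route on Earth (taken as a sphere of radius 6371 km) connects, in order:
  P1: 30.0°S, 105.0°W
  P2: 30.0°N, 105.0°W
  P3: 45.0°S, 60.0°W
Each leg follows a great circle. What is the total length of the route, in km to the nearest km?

Leg P1→P2: central angle 1.0472 rad, distance 6671.7 km.
Leg P2→P3: central angle 1.4913 rad, distance 9500.8 km.
Total: 6671.7 + 9500.8 ≈ 16172 km.

16172 km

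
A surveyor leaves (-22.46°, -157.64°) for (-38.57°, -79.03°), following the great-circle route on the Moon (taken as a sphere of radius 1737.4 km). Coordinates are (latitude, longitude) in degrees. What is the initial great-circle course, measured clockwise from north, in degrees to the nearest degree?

124°

Δλ = 78.610° = 1.3720 rad.
y = sin Δλ · cos φ₂ = (0.9803)(0.7818) = 0.7664
x = cos φ₁ sin φ₂ − sin φ₁ cos φ₂ cos Δλ = (0.9241)(-0.6235) − (-0.3820)(0.7818)(0.1975) = -0.5172
θ = atan2(y, x) = 124.01°, so the bearing is 124°.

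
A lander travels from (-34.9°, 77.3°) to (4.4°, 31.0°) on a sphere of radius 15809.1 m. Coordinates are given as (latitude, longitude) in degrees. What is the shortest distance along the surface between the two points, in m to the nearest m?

16168 m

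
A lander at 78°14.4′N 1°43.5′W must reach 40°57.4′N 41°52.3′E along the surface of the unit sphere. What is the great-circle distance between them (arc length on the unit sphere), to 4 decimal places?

In radians: φ₁ = 1.3655, φ₂ = 0.7148, Δλ = 43.597° = 0.7609 rad.
cos c = sin φ₁ sin φ₂ + cos φ₁ cos φ₂ cos Δλ = (0.9790)(0.6555) + (0.2038)(0.7552)(0.7242) = 0.75320,
so c = arccos(0.75320) = 0.71788 rad.
On the unit sphere the arc length equals the central angle: 0.7179.

0.7179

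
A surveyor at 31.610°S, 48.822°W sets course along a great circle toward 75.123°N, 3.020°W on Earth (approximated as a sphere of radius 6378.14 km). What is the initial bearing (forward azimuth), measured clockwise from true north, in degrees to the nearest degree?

11°

With φ₁ = -0.5517, φ₂ = 1.3111, Δλ = 0.7994 rad, the forward-azimuth formula gives
θ = atan2( sin Δλ cos φ₂ , cos φ₁ sin φ₂ − sin φ₁ cos φ₂ cos Δλ ) = atan2(0.1841, 0.9169) = 11.35°.
So the initial bearing is 11°.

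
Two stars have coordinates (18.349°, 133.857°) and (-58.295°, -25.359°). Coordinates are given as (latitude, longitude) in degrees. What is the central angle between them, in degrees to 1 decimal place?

137.2°

With latitudes φ₁ = 18.349°, φ₂ = -58.295° and longitude difference Δλ = -159.216°:
Haversine: a = sin²(Δφ/2) + cos φ₁ cos φ₂ sin²(Δλ/2) = 0.3845 + (0.9492)(0.5255)(0.9675) = 0.86709.
Central angle c = 2·arcsin(√a) = 2.39527 rad.
So the angular separation is 137.2°.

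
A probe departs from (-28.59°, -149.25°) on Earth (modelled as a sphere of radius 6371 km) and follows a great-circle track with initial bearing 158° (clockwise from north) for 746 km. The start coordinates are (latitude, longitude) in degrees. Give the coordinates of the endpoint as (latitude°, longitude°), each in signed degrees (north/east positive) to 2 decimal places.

Angular distance δ = d/R = 746/6371 = 0.11709 rad; initial bearing θ = 2.7576 rad.
sin φ₂ = sin φ₁ cos δ + cos φ₁ sin δ cos θ = (-0.4785)(0.9932) + (0.8781)(0.1168)(-0.9272) = -0.5704, so φ₂ = -34.78°.
Δλ = atan2(sin θ sin δ cos φ₁, cos δ − sin φ₁ sin φ₂) = atan2(0.0384, 0.7202) = 3.054°.
λ₂ = -149.250° + 3.054° = -146.20°.

-34.78°, -146.20°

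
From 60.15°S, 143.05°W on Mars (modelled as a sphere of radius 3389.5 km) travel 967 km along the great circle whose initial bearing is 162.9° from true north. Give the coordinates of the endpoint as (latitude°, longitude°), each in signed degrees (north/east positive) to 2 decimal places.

-75.05°, -124.34°

Angular distance δ = d/R = 967/3389.5 = 0.28529 rad; initial bearing θ = 2.8431 rad.
sin φ₂ = sin φ₁ cos δ + cos φ₁ sin δ cos θ = (-0.8673)(0.9596) + (0.4977)(0.2814)(-0.9558) = -0.9662, so φ₂ = -75.05°.
Δλ = atan2(sin θ sin δ cos φ₁, cos δ − sin φ₁ sin φ₂) = atan2(0.0412, 0.1216) = 18.713°.
λ₂ = -143.050° + 18.713° = -124.34°.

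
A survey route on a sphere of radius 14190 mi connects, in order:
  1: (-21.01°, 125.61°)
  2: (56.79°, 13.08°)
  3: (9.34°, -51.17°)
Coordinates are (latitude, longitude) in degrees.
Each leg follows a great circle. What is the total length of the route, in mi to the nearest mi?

Leg 1→2: central angle 2.0896 rad, distance 29652.1 mi.
Leg 2→3: central angle 1.1912 rad, distance 16902.6 mi.
Total: 29652.1 + 16902.6 ≈ 46555 mi.

46555 mi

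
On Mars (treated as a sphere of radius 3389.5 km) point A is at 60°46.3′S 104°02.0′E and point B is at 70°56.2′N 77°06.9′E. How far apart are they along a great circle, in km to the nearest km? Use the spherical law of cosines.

Let φ₁ = -1.0607 rad, φ₂ = 1.2381 rad, and Δλ = -0.4698 rad.
cos c = sin φ₁ sin φ₂ + cos φ₁ cos φ₂ cos Δλ = (-0.8727)(0.9452) + (0.4883)(0.3266)(0.8917) = -0.68262,
so c = arccos(-0.68262) = 2.32214 rad.
Distance = R·c = 3389.5 × 2.3221 ≈ 7871 km.

7871 km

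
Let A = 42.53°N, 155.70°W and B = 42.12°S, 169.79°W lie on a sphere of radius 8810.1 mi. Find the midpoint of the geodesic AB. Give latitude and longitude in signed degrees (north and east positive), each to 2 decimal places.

Central angle δ = 1.4939 rad. Interpolating on the sphere with fraction f = 0.5:
P = [sin((1−f)δ)·A + sin(fδ)·B] / sin δ = 0.6814·A + 0.6814·B in Cartesian coordinates,
giving P = (-0.9551, -0.2962, 0.0036), i.e. latitude 0.21°, longitude -162.77°.

0.21°, -162.77°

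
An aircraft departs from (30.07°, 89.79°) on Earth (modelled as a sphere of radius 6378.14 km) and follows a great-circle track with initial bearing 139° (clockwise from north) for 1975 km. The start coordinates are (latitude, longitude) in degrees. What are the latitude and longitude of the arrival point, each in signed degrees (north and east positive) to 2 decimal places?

Angular distance δ = d/R = 1975/6378.14 = 0.30965 rad; initial bearing θ = 2.4260 rad.
sin φ₂ = sin φ₁ cos δ + cos φ₁ sin δ cos θ = (0.5011)(0.9524) + (0.8654)(0.3047)(-0.7547) = 0.2782, so φ₂ = 16.15°.
Δλ = atan2(sin θ sin δ cos φ₁, cos δ − sin φ₁ sin φ₂) = atan2(0.1730, 0.8130) = 12.013°.
λ₂ = 89.790° + 12.013° = 101.80°.

16.15°, 101.80°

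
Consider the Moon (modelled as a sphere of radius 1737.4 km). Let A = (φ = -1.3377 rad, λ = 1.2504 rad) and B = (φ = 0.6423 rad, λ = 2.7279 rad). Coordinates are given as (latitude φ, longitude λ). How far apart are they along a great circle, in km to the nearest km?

3774 km

With latitudes φ₁ = -76.645°, φ₂ = 36.801° and longitude difference Δλ = 84.655°:
Haversine: a = sin²(Δφ/2) + cos φ₁ cos φ₂ sin²(Δλ/2) = 0.6989 + (0.2310)(0.8007)(0.4534) = 0.78280.
Central angle c = 2·arcsin(√a) = 2.17197 rad.
Distance = R·c = 1737.4 × 2.1720 ≈ 3774 km.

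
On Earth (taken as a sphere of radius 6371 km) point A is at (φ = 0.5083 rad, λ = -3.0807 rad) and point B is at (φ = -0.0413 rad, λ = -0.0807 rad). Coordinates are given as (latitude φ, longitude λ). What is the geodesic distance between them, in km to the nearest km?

16919 km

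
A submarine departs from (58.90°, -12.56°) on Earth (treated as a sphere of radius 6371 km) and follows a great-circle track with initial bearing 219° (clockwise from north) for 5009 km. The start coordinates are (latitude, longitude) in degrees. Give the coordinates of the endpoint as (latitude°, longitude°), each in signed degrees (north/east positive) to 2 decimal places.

Angular distance δ = d/R = 5009/6371 = 0.78622 rad; initial bearing θ = 3.8223 rad.
sin φ₂ = sin φ₁ cos δ + cos φ₁ sin δ cos θ = (0.8563)(0.7065) + (0.5165)(0.7077)(-0.7771) = 0.3209, so φ₂ = 18.72°.
Δλ = atan2(sin θ sin δ cos φ₁, cos δ − sin φ₁ sin φ₂) = atan2(-0.2300, 0.4318) = -28.049°.
λ₂ = -12.560° − 28.049° = -40.61°.

18.72°, -40.61°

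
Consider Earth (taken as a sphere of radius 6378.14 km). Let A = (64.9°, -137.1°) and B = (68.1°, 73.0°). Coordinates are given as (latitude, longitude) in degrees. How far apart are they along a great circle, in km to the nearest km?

5043 km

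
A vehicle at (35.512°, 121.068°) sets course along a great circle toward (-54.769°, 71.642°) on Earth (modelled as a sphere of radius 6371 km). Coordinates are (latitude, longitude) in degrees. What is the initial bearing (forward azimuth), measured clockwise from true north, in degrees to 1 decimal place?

206.4°

With φ₁ = 0.6198, φ₂ = -0.9559, Δλ = -0.8626 rad, the forward-azimuth formula gives
θ = atan2( sin Δλ cos φ₂ , cos φ₁ sin φ₂ − sin φ₁ cos φ₂ cos Δλ ) = atan2(-0.4382, -0.8829) = -153.60°.
Adding 360° brings this into [0°, 360°): 206.4°.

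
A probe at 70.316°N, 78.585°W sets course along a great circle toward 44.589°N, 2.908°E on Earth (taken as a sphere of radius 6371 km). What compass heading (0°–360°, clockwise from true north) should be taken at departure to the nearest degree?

79°

Δλ = 81.493° = 1.4223 rad.
y = sin Δλ · cos φ₂ = (0.9890)(0.7122) = 0.7043
x = cos φ₁ sin φ₂ − sin φ₁ cos φ₂ cos Δλ = (0.3368)(0.7020) − (0.9416)(0.7122)(0.1479) = 0.1373
θ = atan2(y, x) = 78.97°, so the bearing is 79°.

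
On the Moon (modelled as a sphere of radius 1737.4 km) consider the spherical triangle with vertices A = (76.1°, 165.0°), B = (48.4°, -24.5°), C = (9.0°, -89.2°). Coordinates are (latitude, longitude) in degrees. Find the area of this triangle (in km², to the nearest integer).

Side lengths (central angles): a = 1.1623, b = 1.4834, c = 0.9660 rad; semiperimeter s = 1.8059.
By l'Huilier's theorem, tan(E/4) = √[tan(s/2) tan((s−a)/2) tan((s−b)/2) tan((s−c)/2)], giving spherical excess E = 0.6937 rad.
Area = E·R² = 0.6937 × (1737.4)² ≈ 2093961 km².

2093961 km²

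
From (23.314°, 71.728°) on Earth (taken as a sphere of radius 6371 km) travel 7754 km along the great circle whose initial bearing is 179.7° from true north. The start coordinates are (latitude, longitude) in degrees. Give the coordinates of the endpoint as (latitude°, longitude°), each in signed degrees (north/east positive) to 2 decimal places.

-46.42°, 72.14°

Angular distance δ = d/R = 7754/6371 = 1.21708 rad; initial bearing θ = 3.1364 rad.
sin φ₂ = sin φ₁ cos δ + cos φ₁ sin δ cos θ = (0.3958)(0.3464) + (0.9183)(0.9381)(-1.0000) = -0.7244, so φ₂ = -46.42°.
Δλ = atan2(sin θ sin δ cos φ₁, cos δ − sin φ₁ sin φ₂) = atan2(0.0045, 0.6331) = 0.408°.
λ₂ = 71.728° + 0.408° = 72.14°.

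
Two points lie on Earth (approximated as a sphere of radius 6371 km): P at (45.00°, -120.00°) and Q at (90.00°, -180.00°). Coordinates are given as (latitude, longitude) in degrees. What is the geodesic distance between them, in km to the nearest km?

5004 km

In radians: φ₁ = 0.7854, φ₂ = 1.5708, Δλ = -60.000° = -1.0472 rad.
cos c = sin φ₁ sin φ₂ + cos φ₁ cos φ₂ cos Δλ = (0.7071)(1.0000) + (0.7071)(0.0000)(0.5000) = 0.70711,
so c = arccos(0.70711) = 0.78540 rad.
Distance = R·c = 6371 × 0.7854 ≈ 5004 km.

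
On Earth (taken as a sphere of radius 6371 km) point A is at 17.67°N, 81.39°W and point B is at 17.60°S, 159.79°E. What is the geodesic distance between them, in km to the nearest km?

With latitudes φ₁ = 17.670°, φ₂ = -17.600° and longitude difference Δλ = -118.820°:
Haversine: a = sin²(Δφ/2) + cos φ₁ cos φ₂ sin²(Δλ/2) = 0.0918 + (0.9528)(0.9532)(0.7410) = 0.76480.
Central angle c = 2·arcsin(√a) = 2.12892 rad.
Distance = R·c = 6371 × 2.1289 ≈ 13563 km.

13563 km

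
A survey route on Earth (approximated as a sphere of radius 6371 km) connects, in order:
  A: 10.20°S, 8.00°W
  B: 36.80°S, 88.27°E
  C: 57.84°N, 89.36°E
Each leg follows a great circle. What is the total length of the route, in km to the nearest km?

Leg A→B: central angle 1.5508 rad, distance 9880.1 km.
Leg B→C: central angle 1.6519 rad, distance 10524.0 km.
Total: 9880.1 + 10524.0 ≈ 20404 km.

20404 km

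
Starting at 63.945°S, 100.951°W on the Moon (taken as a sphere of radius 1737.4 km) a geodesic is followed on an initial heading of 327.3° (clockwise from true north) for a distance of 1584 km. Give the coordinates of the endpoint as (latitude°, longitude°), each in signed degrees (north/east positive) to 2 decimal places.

-14.95°, -127.19°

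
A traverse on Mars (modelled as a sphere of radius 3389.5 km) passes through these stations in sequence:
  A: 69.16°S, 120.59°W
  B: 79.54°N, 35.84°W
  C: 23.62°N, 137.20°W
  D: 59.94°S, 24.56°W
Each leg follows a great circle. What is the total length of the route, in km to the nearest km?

20488 km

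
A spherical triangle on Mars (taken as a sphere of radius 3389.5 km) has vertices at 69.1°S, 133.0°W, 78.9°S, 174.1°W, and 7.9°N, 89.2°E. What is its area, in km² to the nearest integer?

Side lengths (central angles): a = 1.7286, b = 1.9716, c = 0.2517 rad; semiperimeter s = 1.9760.
By l'Huilier's theorem, tan(E/4) = √[tan(s/2) tan((s−a)/2) tan((s−b)/2) tan((s−c)/2)], giving spherical excess E = 0.0875 rad.
Area = E·R² = 0.0875 × (3389.5)² ≈ 1004793 km².

1004793 km²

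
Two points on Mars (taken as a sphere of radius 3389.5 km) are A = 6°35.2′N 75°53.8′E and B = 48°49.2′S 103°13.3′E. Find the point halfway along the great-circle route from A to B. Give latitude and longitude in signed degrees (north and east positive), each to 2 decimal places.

-21.65°, 86.74°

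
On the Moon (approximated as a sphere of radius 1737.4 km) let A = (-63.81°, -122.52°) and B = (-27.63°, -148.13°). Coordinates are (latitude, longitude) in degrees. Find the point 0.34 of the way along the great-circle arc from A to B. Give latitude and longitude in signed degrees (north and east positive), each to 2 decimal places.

-52.17°, -135.71°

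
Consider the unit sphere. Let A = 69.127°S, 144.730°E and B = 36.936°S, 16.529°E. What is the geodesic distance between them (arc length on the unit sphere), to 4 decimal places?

Let φ₁ = -1.2065 rad, φ₂ = -0.6447 rad, and Δλ = -2.2375 rad.
Haversine: a = sin²(Δφ/2) + cos φ₁ cos φ₂ sin²(Δλ/2) = 0.0769 + (0.3563)(0.7993)(0.8092) = 0.30732.
Central angle c = 2·arcsin(√a) = 1.17519 rad.
On the unit sphere the arc length equals the central angle: 1.1752.

1.1752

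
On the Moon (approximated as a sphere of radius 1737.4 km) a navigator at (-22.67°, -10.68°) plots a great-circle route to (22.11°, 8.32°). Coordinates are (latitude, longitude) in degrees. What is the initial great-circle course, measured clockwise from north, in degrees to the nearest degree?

With φ₁ = -0.3957, φ₂ = 0.3859, Δλ = 0.3316 rad, the forward-azimuth formula gives
θ = atan2( sin Δλ cos φ₂ , cos φ₁ sin φ₂ − sin φ₁ cos φ₂ cos Δλ ) = atan2(0.3016, 0.6849) = 23.77°.
So the initial bearing is 24°.

24°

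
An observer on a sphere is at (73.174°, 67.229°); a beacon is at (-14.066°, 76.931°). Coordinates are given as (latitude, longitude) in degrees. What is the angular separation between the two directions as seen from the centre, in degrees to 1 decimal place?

Let φ₁ = 1.2771 rad, φ₂ = -0.2455 rad, and Δλ = 0.1693 rad.
Haversine: a = sin²(Δφ/2) + cos φ₁ cos φ₂ sin²(Δλ/2) = 0.4759 + (0.2895)(0.9700)(0.0072) = 0.47793.
Central angle c = 2·arcsin(√a) = 1.52665 rad.
So the angular separation is 87.5°.

87.5°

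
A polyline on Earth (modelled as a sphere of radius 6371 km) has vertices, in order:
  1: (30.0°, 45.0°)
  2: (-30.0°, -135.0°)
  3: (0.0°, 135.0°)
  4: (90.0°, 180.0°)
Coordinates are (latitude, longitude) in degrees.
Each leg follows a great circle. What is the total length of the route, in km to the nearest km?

Leg 1→2: central angle 3.1416 rad, distance 20015.1 km.
Leg 2→3: central angle 1.5708 rad, distance 10007.5 km.
Leg 3→4: central angle 1.5708 rad, distance 10007.5 km.
Total: 20015.1 + 10007.5 + 10007.5 ≈ 40030 km.

40030 km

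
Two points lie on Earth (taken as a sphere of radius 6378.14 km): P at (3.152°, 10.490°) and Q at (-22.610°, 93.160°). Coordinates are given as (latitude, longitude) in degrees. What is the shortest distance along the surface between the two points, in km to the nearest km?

9403 km

In radians: φ₁ = 0.0550, φ₂ = -0.3946, Δλ = 82.670° = 1.4429 rad.
cos c = sin φ₁ sin φ₂ + cos φ₁ cos φ₂ cos Δλ = (0.0550)(-0.3845) + (0.9985)(0.9231)(0.1276) = 0.09646,
so c = arccos(0.09646) = 1.47419 rad.
Distance = R·c = 6378.14 × 1.4742 ≈ 9403 km.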